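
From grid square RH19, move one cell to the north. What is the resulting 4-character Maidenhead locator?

Latitude square 9; +1 → 10, wraps to 0, carry into field.
Latitude field H = 7; +1 → 8 = I.
The longitude characters are unchanged.

RI10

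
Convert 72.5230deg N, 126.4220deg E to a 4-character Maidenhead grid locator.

Add 180° to longitude and 90° to latitude: 306.42, 162.52.
Field: 306.42/20 → 15 → P, 162.52/10 → 16 → Q; chars PQ.
Square: 6.42/2 → 3, 2.52/1 → 2; chars 32.

PQ32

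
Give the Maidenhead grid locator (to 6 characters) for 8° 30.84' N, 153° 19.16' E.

QJ68pm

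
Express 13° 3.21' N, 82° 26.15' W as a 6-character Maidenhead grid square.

EK83sb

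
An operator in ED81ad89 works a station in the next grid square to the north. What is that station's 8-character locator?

Latitude extended square 9; +1 → 10, wraps to 0, carry into subsquare.
Latitude subsquare d = 3; +1 → 4 = e.
The longitude characters are unchanged.

ED81ae80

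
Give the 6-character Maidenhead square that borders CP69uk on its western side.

CP69tk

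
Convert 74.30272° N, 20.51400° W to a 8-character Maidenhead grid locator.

Shift to the Maidenhead origin (180°W, 90°S): lon 159.48600, lat 164.30272.
Field: lon ⌊159.48600/20⌋ = 7 → H; lat ⌊164.30272/10⌋ = 16 → Q.
Square: lon ⌊19.48600/2⌋ = 9; lat ⌊4.30272/1⌋ = 4.
Subsquare: lon ⌊1.48600/0.0833333⌋ = 17 → r; lat ⌊0.30272/0.0416667⌋ = 7 → h.
Extended square: lon ⌊0.06933/0.00833333⌋ = 8; lat ⌊0.01105/0.00416667⌋ = 2.

HQ94rh82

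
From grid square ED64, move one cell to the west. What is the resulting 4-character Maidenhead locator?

ED54

Longitude square 6; −1 → 5.
The latitude characters are unchanged.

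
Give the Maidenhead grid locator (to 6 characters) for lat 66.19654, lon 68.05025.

MP46ae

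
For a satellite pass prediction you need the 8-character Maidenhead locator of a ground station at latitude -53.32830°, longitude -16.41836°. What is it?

Add 180° to longitude and 90° to latitude: 163.58164, 36.67170.
Field: 163.58164/20 → 8 → I, 36.67170/10 → 3 → D; chars ID.
Square: 3.58164/2 → 1, 6.67170/1 → 6; chars 16.
Subsquare: 1.58164/0.0833333 → 18 → s, 0.67170/0.0416667 → 16 → q; chars sq.
Extended square: 0.08164/0.00833333 → 9, 0.00503/0.00416667 → 1; chars 91.

ID16sq91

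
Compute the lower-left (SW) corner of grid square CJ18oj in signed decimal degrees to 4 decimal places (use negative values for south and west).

8.3750, -136.8333

Field C=2, J=9: +2·20° lon, +9·10° lat → SW at lon -140°, lat 0°.
Square 1, 8: +1·2° lon, +8·1° lat → SW at lon -138°, lat 8°.
Subsquare o=14, j=9: +14·0.0833333° lon, +9·0.0416667° lat → SW at lon -136.833°, lat 8.375°.
latitude 8.3750, longitude -136.8333.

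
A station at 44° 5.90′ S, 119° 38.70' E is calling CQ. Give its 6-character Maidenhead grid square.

OE95tv

Shift to the Maidenhead origin (180°W, 90°S): lon 299.6450, lat 45.9017.
Field: lon ⌊299.6450/20⌋ = 14 → O; lat ⌊45.9017/10⌋ = 4 → E.
Square: lon ⌊19.6450/2⌋ = 9; lat ⌊5.9017/1⌋ = 5.
Subsquare: lon ⌊1.6450/0.0833333⌋ = 19 → t; lat ⌊0.9017/0.0416667⌋ = 21 → v.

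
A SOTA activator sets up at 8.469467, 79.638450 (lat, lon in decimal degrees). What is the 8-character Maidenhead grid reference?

MJ98tl62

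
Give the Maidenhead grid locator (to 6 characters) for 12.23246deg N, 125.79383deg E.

PK22vf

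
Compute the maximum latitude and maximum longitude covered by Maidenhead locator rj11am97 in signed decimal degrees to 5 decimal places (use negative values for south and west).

1.53333, 162.08333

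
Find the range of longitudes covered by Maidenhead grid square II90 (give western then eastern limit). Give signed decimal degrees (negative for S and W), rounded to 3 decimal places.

-2.000, 0.000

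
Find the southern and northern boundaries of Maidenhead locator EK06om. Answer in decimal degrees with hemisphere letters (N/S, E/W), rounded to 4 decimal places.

16.5000° N, 16.5417° N

Field E=4, K=10: +4·20° lon, +10·10° lat → SW at lon -100°, lat 10°.
Square 0, 6: +0·2° lon, +6·1° lat → SW at lon -100°, lat 16°.
Subsquare o=14, m=12: +14·0.0833333° lon, +12·0.0416667° lat → SW at lon -98.8333°, lat 16.5°.
Cell spans 0.0833333° lon × 0.0416667° lat.
south 16.5000° N, north 16.5417° N.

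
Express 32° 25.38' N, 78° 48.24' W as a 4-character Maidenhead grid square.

Offset from 180°W / 90°S: lon 101.20°, lat 122.42°.
Field: lon ⌊101.20/20⌋ = 5 → F; lat ⌊122.42/10⌋ = 12 → M.
Square: lon ⌊1.20/2⌋ = 0; lat ⌊2.42/1⌋ = 2.

FM02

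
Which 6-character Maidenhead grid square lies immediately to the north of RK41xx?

Latitude subsquare x = 23; +1 → 24, wraps to 0 = a, carry into square.
Latitude square 1; +1 → 2.
The longitude characters are unchanged.

RK42xa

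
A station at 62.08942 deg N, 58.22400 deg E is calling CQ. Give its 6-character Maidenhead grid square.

LP92cc

Offset from 180°W / 90°S: lon 238.2240°, lat 152.0894°.
Field: 238.2240/20 → 11 → L, 152.0894/10 → 15 → P; chars LP.
Square: 18.2240/2 → 9, 2.0894/1 → 2; chars 92.
Subsquare: 0.2240/0.0833333 → 2 → c, 0.0894/0.0416667 → 2 → c; chars cc.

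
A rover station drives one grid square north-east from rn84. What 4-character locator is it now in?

Longitude square 8; +1 → 9.
Latitude square 4; +1 → 5.

RN95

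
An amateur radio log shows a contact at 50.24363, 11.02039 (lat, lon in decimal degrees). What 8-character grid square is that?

Offset from 180°W / 90°S: lon 191.02039°, lat 140.24363°.
Field: lon ⌊191.02039/20⌋ = 9 → J; lat ⌊140.24363/10⌋ = 14 → O.
Square: lon ⌊11.02039/2⌋ = 5; lat ⌊0.24363/1⌋ = 0.
Subsquare: lon ⌊1.02039/0.0833333⌋ = 12 → m; lat ⌊0.24363/0.0416667⌋ = 5 → f.
Extended square: lon ⌊0.02039/0.00833333⌋ = 2; lat ⌊0.03530/0.00416667⌋ = 8.

JO50mf28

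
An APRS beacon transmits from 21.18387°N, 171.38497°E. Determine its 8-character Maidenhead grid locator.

Add 180° to longitude and 90° to latitude: 351.38497, 111.18387.
Field (20°×10°, letters A–R): lon ⌊351.38497/20⌋ = 17 → R; lat ⌊111.18387/10⌋ = 11 → L.
Square (2°×1°, digits 0–9): lon ⌊11.38497/2⌋ = 5; lat ⌊1.18387/1⌋ = 1.
Subsquare (5′×2.5′, letters a–x): lon ⌊1.38497/0.0833333⌋ = 16 → q; lat ⌊0.18387/0.0416667⌋ = 4 → e.
Extended square (30″×15″, digits 0–9): lon ⌊0.05164/0.00833333⌋ = 6; lat ⌊0.01720/0.00416667⌋ = 4.

RL51qe64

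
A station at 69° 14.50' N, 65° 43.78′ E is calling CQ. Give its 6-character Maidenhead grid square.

Shift to the Maidenhead origin (180°W, 90°S): lon 245.7297, lat 159.2417.
Field (20°×10°, letters A–R): lon ⌊245.7297/20⌋ = 12 → M; lat ⌊159.2417/10⌋ = 15 → P.
Square (2°×1°, digits 0–9): lon ⌊5.7297/2⌋ = 2; lat ⌊9.2417/1⌋ = 9.
Subsquare (5′×2.5′, letters a–x): lon ⌊1.7297/0.0833333⌋ = 20 → u; lat ⌊0.2417/0.0416667⌋ = 5 → f.

MP29uf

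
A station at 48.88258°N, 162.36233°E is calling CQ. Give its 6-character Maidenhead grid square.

Add 180° to longitude and 90° to latitude: 342.3623, 138.8826.
Field: 342.3623/20 → 17 → R, 138.8826/10 → 13 → N; chars RN.
Square: 2.3623/2 → 1, 8.8826/1 → 8; chars 18.
Subsquare: 0.3623/0.0833333 → 4 → e, 0.8826/0.0416667 → 21 → v; chars ev.

RN18ev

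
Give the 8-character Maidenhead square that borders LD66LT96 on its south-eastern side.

LD66mt05

Longitude extended square 9; +1 → 10, wraps to 0, carry into subsquare.
Longitude subsquare l = 11; +1 → 12 = m.
Latitude extended square 6; −1 → 5.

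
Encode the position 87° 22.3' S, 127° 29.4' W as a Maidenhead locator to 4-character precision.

Offset from 180°W / 90°S: lon 52.51°, lat 2.63°.
Field: lon ⌊52.51/20⌋ = 2 → C; lat ⌊2.63/10⌋ = 0 → A.
Square: lon ⌊12.51/2⌋ = 6; lat ⌊2.63/1⌋ = 2.

CA62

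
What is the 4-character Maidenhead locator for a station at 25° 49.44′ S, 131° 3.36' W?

CG44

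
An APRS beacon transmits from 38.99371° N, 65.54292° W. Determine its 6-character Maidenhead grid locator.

FM78fx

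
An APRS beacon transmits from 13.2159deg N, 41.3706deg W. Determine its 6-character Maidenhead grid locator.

GK93hf

Add 180° to longitude and 90° to latitude: 138.6294, 103.2159.
Field (20°×10°, letters A–R): 138.6294/20 → 6 → G, 103.2159/10 → 10 → K; chars GK.
Square (2°×1°, digits 0–9): 18.6294/2 → 9, 3.2159/1 → 3; chars 93.
Subsquare (5′×2.5′, letters a–x): 0.6294/0.0833333 → 7 → h, 0.2159/0.0416667 → 5 → f; chars hf.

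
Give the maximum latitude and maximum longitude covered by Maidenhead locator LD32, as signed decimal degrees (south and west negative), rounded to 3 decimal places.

-57.000, 48.000

Field L=11, D=3: +11·20° lon, +3·10° lat → SW at lon 40°, lat -60°.
Square 3, 2: +3·2° lon, +2·1° lat → SW at lon 46°, lat -58°.
Cell spans 2° lon × 1° lat. NE corner is SW corner plus one full cell.
latitude -57.000, longitude 48.000.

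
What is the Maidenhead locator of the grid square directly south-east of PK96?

Longitude square 9; +1 → 10, wraps to 0, carry into field.
Longitude field P = 15; +1 → 16 = Q.
Latitude square 6; −1 → 5.

QK05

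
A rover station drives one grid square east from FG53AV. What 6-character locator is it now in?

Longitude subsquare a = 0; +1 → 1 = b.
The latitude characters are unchanged.

FG53bv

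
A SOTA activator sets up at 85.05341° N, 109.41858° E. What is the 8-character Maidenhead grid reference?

OR45rb02

Add 180° to longitude and 90° to latitude: 289.41858, 175.05341.
Field: lon ⌊289.41858/20⌋ = 14 → O; lat ⌊175.05341/10⌋ = 17 → R.
Square: lon ⌊9.41858/2⌋ = 4; lat ⌊5.05341/1⌋ = 5.
Subsquare: lon ⌊1.41858/0.0833333⌋ = 17 → r; lat ⌊0.05341/0.0416667⌋ = 1 → b.
Extended square: lon ⌊0.00191/0.00833333⌋ = 0; lat ⌊0.01174/0.00416667⌋ = 2.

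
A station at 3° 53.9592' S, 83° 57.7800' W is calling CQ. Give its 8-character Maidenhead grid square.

EI86ac44

Shift to the Maidenhead origin (180°W, 90°S): lon 96.03700, lat 86.10068.
Field (20°×10°, letters A–R): 96.03700/20 → 4 → E, 86.10068/10 → 8 → I; chars EI.
Square (2°×1°, digits 0–9): 16.03700/2 → 8, 6.10068/1 → 6; chars 86.
Subsquare (5′×2.5′, letters a–x): 0.03700/0.0833333 → 0 → a, 0.10068/0.0416667 → 2 → c; chars ac.
Extended square (30″×15″, digits 0–9): 0.03700/0.00833333 → 4, 0.01735/0.00416667 → 4; chars 44.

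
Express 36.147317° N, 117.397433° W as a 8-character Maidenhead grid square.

Add 180° to longitude and 90° to latitude: 62.60257, 126.14732.
Field: 62.60257/20 → 3 → D, 126.14732/10 → 12 → M; chars DM.
Square: 2.60257/2 → 1, 6.14732/1 → 6; chars 16.
Subsquare: 0.60257/0.0833333 → 7 → h, 0.14732/0.0416667 → 3 → d; chars hd.
Extended square: 0.01923/0.00833333 → 2, 0.02232/0.00416667 → 5; chars 25.

DM16hd25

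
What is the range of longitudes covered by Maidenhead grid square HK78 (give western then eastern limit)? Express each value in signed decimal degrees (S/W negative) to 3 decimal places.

Field H=7, K=10: +7·20° lon, +10·10° lat → SW at lon -40°, lat 10°.
Square 7, 8: +7·2° lon, +8·1° lat → SW at lon -26°, lat 18°.
Cell spans 2° lon × 1° lat.
west -26.000, east -24.000.

-26.000, -24.000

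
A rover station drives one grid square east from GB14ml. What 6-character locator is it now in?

GB14nl

Longitude subsquare m = 12; +1 → 13 = n.
The latitude characters are unchanged.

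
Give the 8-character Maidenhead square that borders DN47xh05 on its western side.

DN47wh95

Longitude extended square 0; −1 → -1, wraps to 9, carry into subsquare.
Longitude subsquare x = 23; −1 → 22 = w.
The latitude characters are unchanged.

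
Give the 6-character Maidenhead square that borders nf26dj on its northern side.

NF26dk

Latitude subsquare j = 9; +1 → 10 = k.
The longitude characters are unchanged.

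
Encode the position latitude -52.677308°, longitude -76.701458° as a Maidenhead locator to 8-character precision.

Offset from 180°W / 90°S: lon 103.29854°, lat 37.32269°.
Field: lon ⌊103.29854/20⌋ = 5 → F; lat ⌊37.32269/10⌋ = 3 → D.
Square: lon ⌊3.29854/2⌋ = 1; lat ⌊7.32269/1⌋ = 7.
Subsquare: lon ⌊1.29854/0.0833333⌋ = 15 → p; lat ⌊0.32269/0.0416667⌋ = 7 → h.
Extended square: lon ⌊0.04854/0.00833333⌋ = 5; lat ⌊0.03103/0.00416667⌋ = 7.

FD17ph57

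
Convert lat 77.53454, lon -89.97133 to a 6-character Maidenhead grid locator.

Offset from 180°W / 90°S: lon 90.0287°, lat 167.5345°.
Field: lon ⌊90.0287/20⌋ = 4 → E; lat ⌊167.5345/10⌋ = 16 → Q.
Square: lon ⌊10.0287/2⌋ = 5; lat ⌊7.5345/1⌋ = 7.
Subsquare: lon ⌊0.0287/0.0833333⌋ = 0 → a; lat ⌊0.5345/0.0416667⌋ = 12 → m.

EQ57am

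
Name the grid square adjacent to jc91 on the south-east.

KC00

Longitude square 9; +1 → 10, wraps to 0, carry into field.
Longitude field J = 9; +1 → 10 = K.
Latitude square 1; −1 → 0.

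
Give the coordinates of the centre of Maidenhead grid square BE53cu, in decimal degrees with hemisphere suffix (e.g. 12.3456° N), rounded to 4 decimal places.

Field B=1, E=4: +1·20° lon, +4·10° lat → SW at lon -160°, lat -50°.
Square 5, 3: +5·2° lon, +3·1° lat → SW at lon -150°, lat -47°.
Subsquare c=2, u=20: +2·0.0833333° lon, +20·0.0416667° lat → SW at lon -149.833°, lat -46.1667°.
Cell spans 0.0833333° lon × 0.0416667° lat. Centre is SW corner plus half of each.
latitude 46.1458° S, longitude 149.7917° W.

46.1458° S, 149.7917° W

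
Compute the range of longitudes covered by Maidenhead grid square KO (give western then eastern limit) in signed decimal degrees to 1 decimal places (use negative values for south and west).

Field K=10, O=14: +10·20° lon, +14·10° lat → SW at lon 20°, lat 50°.
Cell spans 20° lon × 10° lat.
west 20.0, east 40.0.

20.0, 40.0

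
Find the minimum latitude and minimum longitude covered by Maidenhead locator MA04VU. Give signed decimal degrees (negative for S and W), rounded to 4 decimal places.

Field M=12, A=0: +12·20° lon, +0·10° lat → SW at lon 60°, lat -90°.
Square 0, 4: +0·2° lon, +4·1° lat → SW at lon 60°, lat -86°.
Subsquare v=21, u=20: +21·0.0833333° lon, +20·0.0416667° lat → SW at lon 61.75°, lat -85.1667°.
latitude -85.1667, longitude 61.7500.

-85.1667, 61.7500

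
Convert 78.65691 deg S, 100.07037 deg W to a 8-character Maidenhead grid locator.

DB91xi12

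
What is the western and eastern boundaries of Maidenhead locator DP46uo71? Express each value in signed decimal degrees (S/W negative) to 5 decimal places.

Field D=3, P=15: +3·20° lon, +15·10° lat → SW at lon -120°, lat 60°.
Square 4, 6: +4·2° lon, +6·1° lat → SW at lon -112°, lat 66°.
Subsquare u=20, o=14: +20·0.0833333° lon, +14·0.0416667° lat → SW at lon -110.333°, lat 66.5833°.
Extended square 7, 1: +7·0.00833333° lon, +1·0.00416667° lat → SW at lon -110.275°, lat 66.5875°.
Cell spans 0.00833333° lon × 0.00416667° lat.
west -110.27500, east -110.26667.

-110.27500, -110.26667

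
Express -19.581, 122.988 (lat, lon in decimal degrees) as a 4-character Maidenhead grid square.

PH10

Add 180° to longitude and 90° to latitude: 302.99, 70.42.
Field: lon ⌊302.99/20⌋ = 15 → P; lat ⌊70.42/10⌋ = 7 → H.
Square: lon ⌊2.99/2⌋ = 1; lat ⌊0.42/1⌋ = 0.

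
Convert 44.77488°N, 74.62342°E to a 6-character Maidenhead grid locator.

MN74hs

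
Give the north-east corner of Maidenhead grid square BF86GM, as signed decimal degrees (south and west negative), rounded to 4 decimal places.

-33.4583, -143.4167

Field B=1, F=5: +1·20° lon, +5·10° lat → SW at lon -160°, lat -40°.
Square 8, 6: +8·2° lon, +6·1° lat → SW at lon -144°, lat -34°.
Subsquare g=6, m=12: +6·0.0833333° lon, +12·0.0416667° lat → SW at lon -143.5°, lat -33.5°.
Cell spans 0.0833333° lon × 0.0416667° lat. NE corner is SW corner plus one full cell.
latitude -33.4583, longitude -143.4167.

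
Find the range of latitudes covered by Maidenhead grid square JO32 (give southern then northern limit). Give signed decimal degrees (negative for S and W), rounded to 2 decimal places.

Field J=9, O=14: +9·20° lon, +14·10° lat → SW at lon 0°, lat 50°.
Square 3, 2: +3·2° lon, +2·1° lat → SW at lon 6°, lat 52°.
Cell spans 2° lon × 1° lat.
south 52.00, north 53.00.

52.00, 53.00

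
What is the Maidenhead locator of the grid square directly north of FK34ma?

FK34mb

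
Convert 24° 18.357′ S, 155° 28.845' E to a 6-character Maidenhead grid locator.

Offset from 180°W / 90°S: lon 335.4808°, lat 65.6941°.
Field: 335.4808/20 → 16 → Q, 65.6941/10 → 6 → G; chars QG.
Square: 15.4808/2 → 7, 5.6941/1 → 5; chars 75.
Subsquare: 1.4808/0.0833333 → 17 → r, 0.6941/0.0416667 → 16 → q; chars rq.

QG75rq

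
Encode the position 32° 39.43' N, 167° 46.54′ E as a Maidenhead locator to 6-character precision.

Offset from 180°W / 90°S: lon 347.7757°, lat 122.6572°.
Field: lon ⌊347.7757/20⌋ = 17 → R; lat ⌊122.6572/10⌋ = 12 → M.
Square: lon ⌊7.7757/2⌋ = 3; lat ⌊2.6572/1⌋ = 2.
Subsquare: lon ⌊1.7757/0.0833333⌋ = 21 → v; lat ⌊0.6572/0.0416667⌋ = 15 → p.

RM32vp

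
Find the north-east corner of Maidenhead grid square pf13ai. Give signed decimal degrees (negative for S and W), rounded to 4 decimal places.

-36.6250, 122.0833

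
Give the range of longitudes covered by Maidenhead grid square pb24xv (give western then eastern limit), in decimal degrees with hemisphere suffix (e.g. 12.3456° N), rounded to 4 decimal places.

125.9167° E, 126.0000° E

Field P=15, B=1: +15·20° lon, +1·10° lat → SW at lon 120°, lat -80°.
Square 2, 4: +2·2° lon, +4·1° lat → SW at lon 124°, lat -76°.
Subsquare x=23, v=21: +23·0.0833333° lon, +21·0.0416667° lat → SW at lon 125.917°, lat -75.125°.
Cell spans 0.0833333° lon × 0.0416667° lat.
west 125.9167° E, east 126.0000° E.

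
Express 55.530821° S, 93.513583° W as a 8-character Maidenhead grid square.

ED34fl82

Add 180° to longitude and 90° to latitude: 86.48642, 34.46918.
Field (20°×10°, letters A–R): lon ⌊86.48642/20⌋ = 4 → E; lat ⌊34.46918/10⌋ = 3 → D.
Square (2°×1°, digits 0–9): lon ⌊6.48642/2⌋ = 3; lat ⌊4.46918/1⌋ = 4.
Subsquare (5′×2.5′, letters a–x): lon ⌊0.48642/0.0833333⌋ = 5 → f; lat ⌊0.46918/0.0416667⌋ = 11 → l.
Extended square (30″×15″, digits 0–9): lon ⌊0.06975/0.00833333⌋ = 8; lat ⌊0.01085/0.00416667⌋ = 2.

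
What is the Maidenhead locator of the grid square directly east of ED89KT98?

Longitude extended square 9; +1 → 10, wraps to 0, carry into subsquare.
Longitude subsquare k = 10; +1 → 11 = l.
The latitude characters are unchanged.

ED89lt08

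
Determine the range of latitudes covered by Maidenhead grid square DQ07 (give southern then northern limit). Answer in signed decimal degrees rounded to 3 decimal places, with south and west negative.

77.000, 78.000

Field D=3, Q=16: +3·20° lon, +16·10° lat → SW at lon -120°, lat 70°.
Square 0, 7: +0·2° lon, +7·1° lat → SW at lon -120°, lat 77°.
Cell spans 2° lon × 1° lat.
south 77.000, north 78.000.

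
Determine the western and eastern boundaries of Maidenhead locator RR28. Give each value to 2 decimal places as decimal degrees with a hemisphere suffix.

Field R=17, R=17: +17·20° lon, +17·10° lat → SW at lon 160°, lat 80°.
Square 2, 8: +2·2° lon, +8·1° lat → SW at lon 164°, lat 88°.
Cell spans 2° lon × 1° lat.
west 164.00° E, east 166.00° E.

164.00° E, 166.00° E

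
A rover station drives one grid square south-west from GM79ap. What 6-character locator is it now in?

GM69xo

Longitude subsquare a = 0; −1 → -1, wraps to 23 = x, carry into square.
Longitude square 7; −1 → 6.
Latitude subsquare p = 15; −1 → 14 = o.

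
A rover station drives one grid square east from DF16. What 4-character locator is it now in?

DF26

Longitude square 1; +1 → 2.
The latitude characters are unchanged.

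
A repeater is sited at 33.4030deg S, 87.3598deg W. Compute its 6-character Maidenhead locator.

Offset from 180°W / 90°S: lon 92.6402°, lat 56.5970°.
Field: lon ⌊92.6402/20⌋ = 4 → E; lat ⌊56.5970/10⌋ = 5 → F.
Square: lon ⌊12.6402/2⌋ = 6; lat ⌊6.5970/1⌋ = 6.
Subsquare: lon ⌊0.6402/0.0833333⌋ = 7 → h; lat ⌊0.5970/0.0416667⌋ = 14 → o.

EF66ho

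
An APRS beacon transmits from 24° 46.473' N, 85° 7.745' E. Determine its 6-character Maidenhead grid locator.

NL24ns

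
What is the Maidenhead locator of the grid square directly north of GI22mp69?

GI22mq60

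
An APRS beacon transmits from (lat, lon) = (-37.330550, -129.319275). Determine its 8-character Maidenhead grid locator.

Add 180° to longitude and 90° to latitude: 50.68072, 52.66945.
Field: 50.68072/20 → 2 → C, 52.66945/10 → 5 → F; chars CF.
Square: 10.68072/2 → 5, 2.66945/1 → 2; chars 52.
Subsquare: 0.68072/0.0833333 → 8 → i, 0.66945/0.0416667 → 16 → q; chars iq.
Extended square: 0.01406/0.00833333 → 1, 0.00278/0.00416667 → 0; chars 10.

CF52iq10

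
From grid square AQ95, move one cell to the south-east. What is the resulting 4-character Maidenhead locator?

Longitude square 9; +1 → 10, wraps to 0, carry into field.
Longitude field A = 0; +1 → 1 = B.
Latitude square 5; −1 → 4.

BQ04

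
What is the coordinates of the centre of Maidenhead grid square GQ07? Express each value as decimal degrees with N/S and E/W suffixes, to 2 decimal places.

77.50° N, 59.00° W

Field G=6, Q=16: +6·20° lon, +16·10° lat → SW at lon -60°, lat 70°.
Square 0, 7: +0·2° lon, +7·1° lat → SW at lon -60°, lat 77°.
Cell spans 2° lon × 1° lat. Centre is SW corner plus half of each.
latitude 77.50° N, longitude 59.00° W.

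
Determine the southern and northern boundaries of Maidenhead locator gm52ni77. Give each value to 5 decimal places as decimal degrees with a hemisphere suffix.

32.36250° N, 32.36667° N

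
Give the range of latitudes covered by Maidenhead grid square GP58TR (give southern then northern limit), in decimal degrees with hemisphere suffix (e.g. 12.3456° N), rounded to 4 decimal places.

68.7083° N, 68.7500° N

Field G=6, P=15: +6·20° lon, +15·10° lat → SW at lon -60°, lat 60°.
Square 5, 8: +5·2° lon, +8·1° lat → SW at lon -50°, lat 68°.
Subsquare t=19, r=17: +19·0.0833333° lon, +17·0.0416667° lat → SW at lon -48.4167°, lat 68.7083°.
Cell spans 0.0833333° lon × 0.0416667° lat.
south 68.7083° N, north 68.7500° N.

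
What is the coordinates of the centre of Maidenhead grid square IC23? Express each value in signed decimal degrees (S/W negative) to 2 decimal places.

-66.50, -15.00

Field I=8, C=2: +8·20° lon, +2·10° lat → SW at lon -20°, lat -70°.
Square 2, 3: +2·2° lon, +3·1° lat → SW at lon -16°, lat -67°.
Cell spans 2° lon × 1° lat. Centre is SW corner plus half of each.
latitude -66.50, longitude -15.00.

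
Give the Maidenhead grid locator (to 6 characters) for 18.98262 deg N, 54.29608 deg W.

Add 180° to longitude and 90° to latitude: 125.7039, 108.9826.
Field (20°×10°, letters A–R): 125.7039/20 → 6 → G, 108.9826/10 → 10 → K; chars GK.
Square (2°×1°, digits 0–9): 5.7039/2 → 2, 8.9826/1 → 8; chars 28.
Subsquare (5′×2.5′, letters a–x): 1.7039/0.0833333 → 20 → u, 0.9826/0.0416667 → 23 → x; chars ux.

GK28ux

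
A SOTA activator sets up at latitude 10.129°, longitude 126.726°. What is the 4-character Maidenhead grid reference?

Add 180° to longitude and 90° to latitude: 306.73, 100.13.
Field: lon ⌊306.73/20⌋ = 15 → P; lat ⌊100.13/10⌋ = 10 → K.
Square: lon ⌊6.73/2⌋ = 3; lat ⌊0.13/1⌋ = 0.

PK30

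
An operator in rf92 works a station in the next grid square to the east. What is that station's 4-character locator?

Longitude square 9; +1 → 10, wraps to 0, carry into field.
Longitude field R = 17; +1 → 18, wraps to 0 = A, wrapping around the antimeridian.
The latitude characters are unchanged.

AF02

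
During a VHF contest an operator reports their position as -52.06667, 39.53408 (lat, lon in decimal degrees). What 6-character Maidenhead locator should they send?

KD97sw

Add 180° to longitude and 90° to latitude: 219.5341, 37.9333.
Field (20°×10°, letters A–R): lon ⌊219.5341/20⌋ = 10 → K; lat ⌊37.9333/10⌋ = 3 → D.
Square (2°×1°, digits 0–9): lon ⌊19.5341/2⌋ = 9; lat ⌊7.9333/1⌋ = 7.
Subsquare (5′×2.5′, letters a–x): lon ⌊1.5341/0.0833333⌋ = 18 → s; lat ⌊0.9333/0.0416667⌋ = 22 → w.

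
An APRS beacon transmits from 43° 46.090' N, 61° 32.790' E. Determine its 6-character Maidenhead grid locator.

MN03ss

Shift to the Maidenhead origin (180°W, 90°S): lon 241.5465, lat 133.7682.
Field: lon ⌊241.5465/20⌋ = 12 → M; lat ⌊133.7682/10⌋ = 13 → N.
Square: lon ⌊1.5465/2⌋ = 0; lat ⌊3.7682/1⌋ = 3.
Subsquare: lon ⌊1.5465/0.0833333⌋ = 18 → s; lat ⌊0.7682/0.0416667⌋ = 18 → s.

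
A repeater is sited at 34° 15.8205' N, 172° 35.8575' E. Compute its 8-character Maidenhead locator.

RM64hg13

Offset from 180°W / 90°S: lon 352.59762°, lat 124.26368°.
Field (20°×10°, letters A–R): lon ⌊352.59762/20⌋ = 17 → R; lat ⌊124.26368/10⌋ = 12 → M.
Square (2°×1°, digits 0–9): lon ⌊12.59762/2⌋ = 6; lat ⌊4.26368/1⌋ = 4.
Subsquare (5′×2.5′, letters a–x): lon ⌊0.59762/0.0833333⌋ = 7 → h; lat ⌊0.26368/0.0416667⌋ = 6 → g.
Extended square (30″×15″, digits 0–9): lon ⌊0.01429/0.00833333⌋ = 1; lat ⌊0.01368/0.00416667⌋ = 3.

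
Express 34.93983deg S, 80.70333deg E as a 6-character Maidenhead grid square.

Add 180° to longitude and 90° to latitude: 260.7033, 55.0602.
Field: lon ⌊260.7033/20⌋ = 13 → N; lat ⌊55.0602/10⌋ = 5 → F.
Square: lon ⌊0.7033/2⌋ = 0; lat ⌊5.0602/1⌋ = 5.
Subsquare: lon ⌊0.7033/0.0833333⌋ = 8 → i; lat ⌊0.0602/0.0416667⌋ = 1 → b.

NF05ib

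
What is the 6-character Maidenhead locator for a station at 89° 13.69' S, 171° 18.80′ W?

AA40is

Add 180° to longitude and 90° to latitude: 8.6867, 0.7718.
Field: lon ⌊8.6867/20⌋ = 0 → A; lat ⌊0.7718/10⌋ = 0 → A.
Square: lon ⌊8.6867/2⌋ = 4; lat ⌊0.7718/1⌋ = 0.
Subsquare: lon ⌊0.6867/0.0833333⌋ = 8 → i; lat ⌊0.7718/0.0416667⌋ = 18 → s.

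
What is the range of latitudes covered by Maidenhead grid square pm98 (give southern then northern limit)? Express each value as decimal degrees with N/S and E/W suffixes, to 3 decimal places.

Field P=15, M=12: +15·20° lon, +12·10° lat → SW at lon 120°, lat 30°.
Square 9, 8: +9·2° lon, +8·1° lat → SW at lon 138°, lat 38°.
Cell spans 2° lon × 1° lat.
south 38.000° N, north 39.000° N.

38.000° N, 39.000° N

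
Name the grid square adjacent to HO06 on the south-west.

GO95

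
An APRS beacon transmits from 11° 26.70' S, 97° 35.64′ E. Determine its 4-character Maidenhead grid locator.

NH88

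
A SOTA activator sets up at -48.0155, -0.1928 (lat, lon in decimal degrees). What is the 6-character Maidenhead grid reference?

IE91vx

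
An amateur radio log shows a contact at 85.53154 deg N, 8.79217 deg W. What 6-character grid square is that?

IR55om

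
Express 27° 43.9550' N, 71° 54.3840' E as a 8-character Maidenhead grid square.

ML57wr85

Add 180° to longitude and 90° to latitude: 251.90640, 117.73258.
Field: lon ⌊251.90640/20⌋ = 12 → M; lat ⌊117.73258/10⌋ = 11 → L.
Square: lon ⌊11.90640/2⌋ = 5; lat ⌊7.73258/1⌋ = 7.
Subsquare: lon ⌊1.90640/0.0833333⌋ = 22 → w; lat ⌊0.73258/0.0416667⌋ = 17 → r.
Extended square: lon ⌊0.07307/0.00833333⌋ = 8; lat ⌊0.02425/0.00416667⌋ = 5.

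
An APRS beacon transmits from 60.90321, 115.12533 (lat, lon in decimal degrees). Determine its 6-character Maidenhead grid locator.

Add 180° to longitude and 90° to latitude: 295.1253, 150.9032.
Field (20°×10°, letters A–R): 295.1253/20 → 14 → O, 150.9032/10 → 15 → P; chars OP.
Square (2°×1°, digits 0–9): 15.1253/2 → 7, 0.9032/1 → 0; chars 70.
Subsquare (5′×2.5′, letters a–x): 1.1253/0.0833333 → 13 → n, 0.9032/0.0416667 → 21 → v; chars nv.

OP70nv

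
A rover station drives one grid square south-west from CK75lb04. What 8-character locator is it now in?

CK75kb93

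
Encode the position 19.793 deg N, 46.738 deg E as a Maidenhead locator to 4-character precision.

Shift to the Maidenhead origin (180°W, 90°S): lon 226.74, lat 109.79.
Field: lon ⌊226.74/20⌋ = 11 → L; lat ⌊109.79/10⌋ = 10 → K.
Square: lon ⌊6.74/2⌋ = 3; lat ⌊9.79/1⌋ = 9.

LK39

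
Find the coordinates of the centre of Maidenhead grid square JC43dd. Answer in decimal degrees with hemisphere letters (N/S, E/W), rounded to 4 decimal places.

66.8542° S, 8.2917° E

Field J=9, C=2: +9·20° lon, +2·10° lat → SW at lon 0°, lat -70°.
Square 4, 3: +4·2° lon, +3·1° lat → SW at lon 8°, lat -67°.
Subsquare d=3, d=3: +3·0.0833333° lon, +3·0.0416667° lat → SW at lon 8.25°, lat -66.875°.
Cell spans 0.0833333° lon × 0.0416667° lat. Centre is SW corner plus half of each.
latitude 66.8542° S, longitude 8.2917° E.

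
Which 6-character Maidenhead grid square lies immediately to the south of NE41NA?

NE40nx

Latitude subsquare a = 0; −1 → -1, wraps to 23 = x, carry into square.
Latitude square 1; −1 → 0.
The longitude characters are unchanged.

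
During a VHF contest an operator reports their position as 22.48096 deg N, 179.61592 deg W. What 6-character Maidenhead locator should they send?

Shift to the Maidenhead origin (180°W, 90°S): lon 0.3841, lat 112.4810.
Field (20°×10°, letters A–R): 0.3841/20 → 0 → A, 112.4810/10 → 11 → L; chars AL.
Square (2°×1°, digits 0–9): 0.3841/2 → 0, 2.4810/1 → 2; chars 02.
Subsquare (5′×2.5′, letters a–x): 0.3841/0.0833333 → 4 → e, 0.4810/0.0416667 → 11 → l; chars el.

AL02el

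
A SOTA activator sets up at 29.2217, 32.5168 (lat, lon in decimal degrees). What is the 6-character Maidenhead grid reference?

KL69gf

Add 180° to longitude and 90° to latitude: 212.5168, 119.2217.
Field: 212.5168/20 → 10 → K, 119.2217/10 → 11 → L; chars KL.
Square: 12.5168/2 → 6, 9.2217/1 → 9; chars 69.
Subsquare: 0.5168/0.0833333 → 6 → g, 0.2217/0.0416667 → 5 → f; chars gf.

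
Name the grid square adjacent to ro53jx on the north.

RO54ja

Latitude subsquare x = 23; +1 → 24, wraps to 0 = a, carry into square.
Latitude square 3; +1 → 4.
The longitude characters are unchanged.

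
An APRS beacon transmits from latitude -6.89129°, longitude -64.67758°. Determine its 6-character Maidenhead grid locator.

Add 180° to longitude and 90° to latitude: 115.3224, 83.1087.
Field: 115.3224/20 → 5 → F, 83.1087/10 → 8 → I; chars FI.
Square: 15.3224/2 → 7, 3.1087/1 → 3; chars 73.
Subsquare: 1.3224/0.0833333 → 15 → p, 0.1087/0.0416667 → 2 → c; chars pc.

FI73pc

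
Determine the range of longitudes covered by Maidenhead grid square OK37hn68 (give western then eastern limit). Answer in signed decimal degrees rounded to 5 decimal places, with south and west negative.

106.63333, 106.64167

Field O=14, K=10: +14·20° lon, +10·10° lat → SW at lon 100°, lat 10°.
Square 3, 7: +3·2° lon, +7·1° lat → SW at lon 106°, lat 17°.
Subsquare h=7, n=13: +7·0.0833333° lon, +13·0.0416667° lat → SW at lon 106.583°, lat 17.5417°.
Extended square 6, 8: +6·0.00833333° lon, +8·0.00416667° lat → SW at lon 106.633°, lat 17.575°.
Cell spans 0.00833333° lon × 0.00416667° lat.
west 106.63333, east 106.64167.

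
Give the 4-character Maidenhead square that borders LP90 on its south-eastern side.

Longitude square 9; +1 → 10, wraps to 0, carry into field.
Longitude field L = 11; +1 → 12 = M.
Latitude square 0; −1 → -1, wraps to 9, carry into field.
Latitude field P = 15; −1 → 14 = O.

MO09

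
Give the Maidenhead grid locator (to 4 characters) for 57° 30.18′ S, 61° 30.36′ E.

Offset from 180°W / 90°S: lon 241.51°, lat 32.50°.
Field: lon ⌊241.51/20⌋ = 12 → M; lat ⌊32.50/10⌋ = 3 → D.
Square: lon ⌊1.51/2⌋ = 0; lat ⌊2.50/1⌋ = 2.

MD02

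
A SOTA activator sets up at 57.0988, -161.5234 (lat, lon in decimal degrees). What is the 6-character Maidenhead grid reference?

Add 180° to longitude and 90° to latitude: 18.4766, 147.0988.
Field: 18.4766/20 → 0 → A, 147.0988/10 → 14 → O; chars AO.
Square: 18.4766/2 → 9, 7.0988/1 → 7; chars 97.
Subsquare: 0.4766/0.0833333 → 5 → f, 0.0988/0.0416667 → 2 → c; chars fc.

AO97fc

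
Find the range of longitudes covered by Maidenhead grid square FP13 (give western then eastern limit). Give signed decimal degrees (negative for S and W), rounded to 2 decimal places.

Field F=5, P=15: +5·20° lon, +15·10° lat → SW at lon -80°, lat 60°.
Square 1, 3: +1·2° lon, +3·1° lat → SW at lon -78°, lat 63°.
Cell spans 2° lon × 1° lat.
west -78.00, east -76.00.

-78.00, -76.00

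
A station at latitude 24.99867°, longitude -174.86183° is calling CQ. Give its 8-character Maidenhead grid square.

AL24nx69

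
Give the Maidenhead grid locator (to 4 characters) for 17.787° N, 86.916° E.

NK37

Add 180° to longitude and 90° to latitude: 266.92, 107.79.
Field: lon ⌊266.92/20⌋ = 13 → N; lat ⌊107.79/10⌋ = 10 → K.
Square: lon ⌊6.92/2⌋ = 3; lat ⌊7.79/1⌋ = 7.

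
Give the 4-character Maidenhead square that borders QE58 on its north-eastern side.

QE69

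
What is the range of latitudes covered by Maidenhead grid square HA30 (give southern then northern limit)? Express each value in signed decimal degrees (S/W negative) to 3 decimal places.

-90.000, -89.000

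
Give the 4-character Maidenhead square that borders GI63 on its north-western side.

GI54

Longitude square 6; −1 → 5.
Latitude square 3; +1 → 4.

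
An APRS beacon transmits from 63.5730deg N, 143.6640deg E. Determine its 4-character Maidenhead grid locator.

Offset from 180°W / 90°S: lon 323.66°, lat 153.57°.
Field: 323.66/20 → 16 → Q, 153.57/10 → 15 → P; chars QP.
Square: 3.66/2 → 1, 3.57/1 → 3; chars 13.

QP13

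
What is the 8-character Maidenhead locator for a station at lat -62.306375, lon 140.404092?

Offset from 180°W / 90°S: lon 320.40409°, lat 27.69362°.
Field (20°×10°, letters A–R): 320.40409/20 → 16 → Q, 27.69362/10 → 2 → C; chars QC.
Square (2°×1°, digits 0–9): 0.40409/2 → 0, 7.69362/1 → 7; chars 07.
Subsquare (5′×2.5′, letters a–x): 0.40409/0.0833333 → 4 → e, 0.69362/0.0416667 → 16 → q; chars eq.
Extended square (30″×15″, digits 0–9): 0.07076/0.00833333 → 8, 0.02696/0.00416667 → 6; chars 86.

QC07eq86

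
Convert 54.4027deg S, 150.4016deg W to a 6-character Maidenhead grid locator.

BD45to

Add 180° to longitude and 90° to latitude: 29.5984, 35.5973.
Field: lon ⌊29.5984/20⌋ = 1 → B; lat ⌊35.5973/10⌋ = 3 → D.
Square: lon ⌊9.5984/2⌋ = 4; lat ⌊5.5973/1⌋ = 5.
Subsquare: lon ⌊1.5984/0.0833333⌋ = 19 → t; lat ⌊0.5973/0.0416667⌋ = 14 → o.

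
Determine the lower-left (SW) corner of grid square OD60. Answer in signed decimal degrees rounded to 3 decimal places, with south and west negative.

Field O=14, D=3: +14·20° lon, +3·10° lat → SW at lon 100°, lat -60°.
Square 6, 0: +6·2° lon, +0·1° lat → SW at lon 112°, lat -60°.
latitude -60.000, longitude 112.000.

-60.000, 112.000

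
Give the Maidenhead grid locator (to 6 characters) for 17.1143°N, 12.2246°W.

IK37vc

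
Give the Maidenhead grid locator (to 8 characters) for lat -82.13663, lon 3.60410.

Shift to the Maidenhead origin (180°W, 90°S): lon 183.60410, lat 7.86337.
Field: lon ⌊183.60410/20⌋ = 9 → J; lat ⌊7.86337/10⌋ = 0 → A.
Square: lon ⌊3.60410/2⌋ = 1; lat ⌊7.86337/1⌋ = 7.
Subsquare: lon ⌊1.60410/0.0833333⌋ = 19 → t; lat ⌊0.86337/0.0416667⌋ = 20 → u.
Extended square: lon ⌊0.02077/0.00833333⌋ = 2; lat ⌊0.03004/0.00416667⌋ = 7.

JA17tu27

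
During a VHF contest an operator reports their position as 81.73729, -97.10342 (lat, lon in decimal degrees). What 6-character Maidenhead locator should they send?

Shift to the Maidenhead origin (180°W, 90°S): lon 82.8966, lat 171.7373.
Field: lon ⌊82.8966/20⌋ = 4 → E; lat ⌊171.7373/10⌋ = 17 → R.
Square: lon ⌊2.8966/2⌋ = 1; lat ⌊1.7373/1⌋ = 1.
Subsquare: lon ⌊0.8966/0.0833333⌋ = 10 → k; lat ⌊0.7373/0.0416667⌋ = 17 → r.

ER11kr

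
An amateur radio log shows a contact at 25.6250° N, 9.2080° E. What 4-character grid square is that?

JL45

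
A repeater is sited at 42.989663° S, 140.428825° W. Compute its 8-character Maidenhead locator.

Offset from 180°W / 90°S: lon 39.57118°, lat 47.01034°.
Field (20°×10°, letters A–R): 39.57118/20 → 1 → B, 47.01034/10 → 4 → E; chars BE.
Square (2°×1°, digits 0–9): 19.57118/2 → 9, 7.01034/1 → 7; chars 97.
Subsquare (5′×2.5′, letters a–x): 1.57118/0.0833333 → 18 → s, 0.01034/0.0416667 → 0 → a; chars sa.
Extended square (30″×15″, digits 0–9): 0.07118/0.00833333 → 8, 0.01034/0.00416667 → 2; chars 82.

BE97sa82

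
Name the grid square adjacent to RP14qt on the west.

Longitude subsquare q = 16; −1 → 15 = p.
The latitude characters are unchanged.

RP14pt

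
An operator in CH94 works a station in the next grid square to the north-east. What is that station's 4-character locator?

DH05

Longitude square 9; +1 → 10, wraps to 0, carry into field.
Longitude field C = 2; +1 → 3 = D.
Latitude square 4; +1 → 5.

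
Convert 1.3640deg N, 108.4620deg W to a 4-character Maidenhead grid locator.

DJ51

Shift to the Maidenhead origin (180°W, 90°S): lon 71.54, lat 91.36.
Field (20°×10°, letters A–R): lon ⌊71.54/20⌋ = 3 → D; lat ⌊91.36/10⌋ = 9 → J.
Square (2°×1°, digits 0–9): lon ⌊11.54/2⌋ = 5; lat ⌊1.36/1⌋ = 1.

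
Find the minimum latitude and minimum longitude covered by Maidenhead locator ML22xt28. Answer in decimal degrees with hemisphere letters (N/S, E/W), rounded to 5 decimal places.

Field M=12, L=11: +12·20° lon, +11·10° lat → SW at lon 60°, lat 20°.
Square 2, 2: +2·2° lon, +2·1° lat → SW at lon 64°, lat 22°.
Subsquare x=23, t=19: +23·0.0833333° lon, +19·0.0416667° lat → SW at lon 65.9167°, lat 22.7917°.
Extended square 2, 8: +2·0.00833333° lon, +8·0.00416667° lat → SW at lon 65.9333°, lat 22.825°.
latitude 22.82500° N, longitude 65.93333° E.

22.82500° N, 65.93333° E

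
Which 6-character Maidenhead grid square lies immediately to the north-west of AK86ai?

Longitude subsquare a = 0; −1 → -1, wraps to 23 = x, carry into square.
Longitude square 8; −1 → 7.
Latitude subsquare i = 8; +1 → 9 = j.

AK76xj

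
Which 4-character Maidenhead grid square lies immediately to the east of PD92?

QD02

Longitude square 9; +1 → 10, wraps to 0, carry into field.
Longitude field P = 15; +1 → 16 = Q.
The latitude characters are unchanged.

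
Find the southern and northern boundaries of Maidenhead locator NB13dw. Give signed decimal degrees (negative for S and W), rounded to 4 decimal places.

-76.0833, -76.0417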